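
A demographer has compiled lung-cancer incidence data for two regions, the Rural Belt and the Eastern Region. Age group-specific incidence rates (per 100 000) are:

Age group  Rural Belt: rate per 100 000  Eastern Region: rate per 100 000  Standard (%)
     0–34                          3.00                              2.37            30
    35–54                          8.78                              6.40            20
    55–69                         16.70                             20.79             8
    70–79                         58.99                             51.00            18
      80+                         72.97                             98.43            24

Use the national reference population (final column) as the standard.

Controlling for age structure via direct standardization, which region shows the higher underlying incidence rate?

Standard weights: 0.30, 0.20, 0.08, 0.18, 0.24.
The Rural Belt: 0.3000×3.00 + 0.2000×8.78 + 0.0800×16.70 + 0.1800×58.99 + 0.2400×72.97 = 32.1230 per 100 000.
The Eastern Region: 0.3000×2.37 + 0.2000×6.40 + 0.0800×20.79 + 0.1800×51.00 + 0.2400×98.43 = 36.4574 per 100 000.

Eastern Region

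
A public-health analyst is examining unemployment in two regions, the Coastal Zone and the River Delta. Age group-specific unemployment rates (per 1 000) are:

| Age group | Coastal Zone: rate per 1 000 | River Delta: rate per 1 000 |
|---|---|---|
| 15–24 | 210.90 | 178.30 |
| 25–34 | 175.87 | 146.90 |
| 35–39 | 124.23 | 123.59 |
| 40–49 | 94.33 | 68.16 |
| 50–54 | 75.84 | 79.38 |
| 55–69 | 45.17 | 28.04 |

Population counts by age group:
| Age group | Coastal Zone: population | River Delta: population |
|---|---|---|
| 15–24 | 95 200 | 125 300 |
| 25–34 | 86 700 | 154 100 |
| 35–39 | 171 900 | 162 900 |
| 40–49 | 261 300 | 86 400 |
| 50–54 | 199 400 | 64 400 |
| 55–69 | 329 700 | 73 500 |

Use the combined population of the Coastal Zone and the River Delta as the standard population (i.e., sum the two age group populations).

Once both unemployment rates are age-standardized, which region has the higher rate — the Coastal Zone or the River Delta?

Combined standard total = 1 810 800; weights = 0.1218, 0.1330, 0.1849, 0.1920, 0.1457, 0.2227.
The Coastal Zone: 0.1218×210.90 + 0.1330×175.87 + 0.1849×124.23 + 0.1920×94.33 + 0.1457×75.84 + 0.2227×45.17 = 111.2563 per 1 000.
The River Delta: 0.1218×178.30 + 0.1330×146.90 + 0.1849×123.59 + 0.1920×68.16 + 0.1457×79.38 + 0.2227×28.04 = 94.9923 per 1 000.
The crude rates (97.31 vs 117.27) would put the River Delta higher, but that reflects its age composition; once standardized to a common age structure, the Coastal Zone has the higher underlying rate.

Coastal Zone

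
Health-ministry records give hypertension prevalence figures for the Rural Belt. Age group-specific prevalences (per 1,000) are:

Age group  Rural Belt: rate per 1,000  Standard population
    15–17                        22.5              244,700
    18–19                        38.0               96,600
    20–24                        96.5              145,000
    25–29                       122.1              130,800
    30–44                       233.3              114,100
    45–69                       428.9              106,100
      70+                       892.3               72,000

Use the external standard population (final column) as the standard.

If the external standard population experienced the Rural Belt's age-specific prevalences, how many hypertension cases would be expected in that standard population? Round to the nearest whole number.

Expected hypertension cases = Σ (standard pop × age-specific rate ÷ 1,000)
= 244,700×22.5/1,000 + 96,600×38.0/1,000 + 145,000×96.5/1,000 + 130,800×122.1/1,000 + 114,100×233.3/1,000 + 106,100×428.9/1,000 + 72,000×892.3/1,000
= 5505.75 + 3670.80 + 13992.50 + 15970.68 + 26619.53 + 45506.29 + 64245.60 = 175511.15.

175511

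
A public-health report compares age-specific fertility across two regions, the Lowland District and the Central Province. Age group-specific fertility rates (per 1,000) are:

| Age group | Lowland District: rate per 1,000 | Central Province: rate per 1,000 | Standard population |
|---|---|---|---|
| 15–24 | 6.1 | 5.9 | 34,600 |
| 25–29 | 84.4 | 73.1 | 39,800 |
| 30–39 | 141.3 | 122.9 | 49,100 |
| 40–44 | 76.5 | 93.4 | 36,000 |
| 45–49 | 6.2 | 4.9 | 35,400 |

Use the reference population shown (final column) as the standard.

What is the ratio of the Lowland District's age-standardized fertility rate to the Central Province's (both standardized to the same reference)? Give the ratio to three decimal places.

1.063

Standard total = 194,900; weights = 0.1775, 0.2042, 0.2519, 0.1847, 0.1816.
The Lowland District: 0.1775×6.1 + 0.2042×84.4 + 0.2519×141.3 + 0.1847×76.5 + 0.1816×6.2 = 69.1713 per 1,000.
The Central Province: 0.1775×5.9 + 0.2042×73.1 + 0.2519×122.9 + 0.1847×93.4 + 0.1816×4.9 = 65.0783 per 1,000.
Ratio = 69.1713 ÷ 65.0783 = 1.06289.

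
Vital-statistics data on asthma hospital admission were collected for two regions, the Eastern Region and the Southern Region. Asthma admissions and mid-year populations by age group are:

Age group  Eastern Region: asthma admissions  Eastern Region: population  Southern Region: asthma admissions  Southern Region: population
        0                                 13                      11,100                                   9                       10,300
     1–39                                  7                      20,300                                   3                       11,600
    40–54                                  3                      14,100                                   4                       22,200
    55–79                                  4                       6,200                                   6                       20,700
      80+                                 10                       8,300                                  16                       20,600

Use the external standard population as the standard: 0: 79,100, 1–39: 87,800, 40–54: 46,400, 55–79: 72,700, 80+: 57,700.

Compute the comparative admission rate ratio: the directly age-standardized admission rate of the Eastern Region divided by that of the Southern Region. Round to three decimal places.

1.501

Age-specific rates per 10,000 for the Eastern Region: 11.71, 3.45, 2.13, 6.45, 12.05.
For the Southern Region: 8.74, 2.59, 1.80, 2.90, 7.77.
Standard total = 343,700; weights = 0.2301, 0.2555, 0.1350, 0.2115, 0.1679.
The Eastern Region: 0.2301×11.71 + 0.2555×3.45 + 0.1350×2.13 + 0.2115×6.45 + 0.1679×12.05 = 7.2508 per 10,000.
The Southern Region: 0.2301×8.74 + 0.2555×2.59 + 0.1350×1.80 + 0.2115×2.90 + 0.1679×7.77 = 4.8319 per 10,000.
Ratio = 7.2508 ÷ 4.8319 = 1.50061.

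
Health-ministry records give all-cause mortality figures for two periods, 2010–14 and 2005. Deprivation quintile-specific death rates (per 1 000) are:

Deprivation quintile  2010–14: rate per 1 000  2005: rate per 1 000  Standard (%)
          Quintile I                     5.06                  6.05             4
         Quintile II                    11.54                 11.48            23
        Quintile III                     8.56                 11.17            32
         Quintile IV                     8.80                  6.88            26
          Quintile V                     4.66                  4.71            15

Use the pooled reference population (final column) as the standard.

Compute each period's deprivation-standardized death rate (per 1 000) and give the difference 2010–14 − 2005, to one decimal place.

Standard weights: 0.04, 0.23, 0.32, 0.26, 0.15.
2010–14: 0.0400×5.06 + 0.2300×11.54 + 0.3200×8.56 + 0.2600×8.80 + 0.1500×4.66 = 8.5828 per 1 000.
2005: 0.0400×6.05 + 0.2300×11.48 + 0.3200×11.17 + 0.2600×6.88 + 0.1500×4.71 = 8.9521 per 1 000.
Difference = 8.5828 − 8.9521 = -0.3693.

-0.4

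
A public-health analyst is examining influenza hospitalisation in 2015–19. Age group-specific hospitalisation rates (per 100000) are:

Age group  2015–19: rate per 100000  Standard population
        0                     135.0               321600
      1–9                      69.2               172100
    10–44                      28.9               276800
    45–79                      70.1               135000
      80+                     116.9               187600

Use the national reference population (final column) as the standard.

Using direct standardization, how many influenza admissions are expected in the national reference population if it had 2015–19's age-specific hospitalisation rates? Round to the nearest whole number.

Expected influenza admissions = Σ (standard pop × age-specific rate ÷ 100000)
= 321600×135.0/100000 + 172100×69.2/100000 + 276800×28.9/100000 + 135000×70.1/100000 + 187600×116.9/100000
= 434.16 + 119.09 + 80.00 + 94.64 + 219.30 = 947.19.

947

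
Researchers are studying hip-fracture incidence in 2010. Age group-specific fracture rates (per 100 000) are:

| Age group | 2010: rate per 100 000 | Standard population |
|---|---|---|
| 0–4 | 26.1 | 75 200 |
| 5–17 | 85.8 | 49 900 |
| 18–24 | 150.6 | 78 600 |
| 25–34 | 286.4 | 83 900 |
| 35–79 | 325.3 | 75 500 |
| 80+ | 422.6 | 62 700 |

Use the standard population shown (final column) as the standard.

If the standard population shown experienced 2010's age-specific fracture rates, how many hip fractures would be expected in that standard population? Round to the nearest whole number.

Expected hip fractures = Σ (standard pop × age-specific rate ÷ 100 000)
= 75 200×26.1/100 000 + 49 900×85.8/100 000 + 78 600×150.6/100 000 + 83 900×286.4/100 000 + 75 500×325.3/100 000 + 62 700×422.6/100 000
= 19.63 + 42.81 + 118.37 + 240.29 + 245.60 + 264.97 = 931.67.

932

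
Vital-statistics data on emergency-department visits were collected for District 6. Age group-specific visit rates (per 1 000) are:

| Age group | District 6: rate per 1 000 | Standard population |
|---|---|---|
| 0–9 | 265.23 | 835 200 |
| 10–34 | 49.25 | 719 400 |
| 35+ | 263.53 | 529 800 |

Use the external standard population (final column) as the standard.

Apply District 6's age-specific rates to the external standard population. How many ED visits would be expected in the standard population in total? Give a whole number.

Expected ED visits = Σ (standard pop × age-specific rate ÷ 1 000)
= 835 200×265.23/1 000 + 719 400×49.25/1 000 + 529 800×263.53/1 000
= 221520.10 + 35430.45 + 139618.19 = 396568.74.

396569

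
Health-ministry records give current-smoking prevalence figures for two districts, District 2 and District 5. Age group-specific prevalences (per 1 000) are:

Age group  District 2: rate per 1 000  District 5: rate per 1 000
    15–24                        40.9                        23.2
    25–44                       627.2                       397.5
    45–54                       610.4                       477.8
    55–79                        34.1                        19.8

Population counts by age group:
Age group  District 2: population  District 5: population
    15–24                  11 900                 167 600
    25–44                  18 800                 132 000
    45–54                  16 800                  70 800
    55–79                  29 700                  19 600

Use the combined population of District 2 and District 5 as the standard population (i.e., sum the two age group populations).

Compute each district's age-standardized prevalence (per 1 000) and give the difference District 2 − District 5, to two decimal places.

107.31

Combined standard total = 467 200; weights = 0.3842, 0.3228, 0.1875, 0.1055.
District 2: 0.3842×40.9 + 0.3228×627.2 + 0.1875×610.4 + 0.1055×34.1 = 336.2061 per 1 000.
District 5: 0.3842×23.2 + 0.3228×397.5 + 0.1875×477.8 + 0.1055×19.8 = 228.8930 per 1 000.
Difference = 336.2061 − 228.8930 = 107.3131.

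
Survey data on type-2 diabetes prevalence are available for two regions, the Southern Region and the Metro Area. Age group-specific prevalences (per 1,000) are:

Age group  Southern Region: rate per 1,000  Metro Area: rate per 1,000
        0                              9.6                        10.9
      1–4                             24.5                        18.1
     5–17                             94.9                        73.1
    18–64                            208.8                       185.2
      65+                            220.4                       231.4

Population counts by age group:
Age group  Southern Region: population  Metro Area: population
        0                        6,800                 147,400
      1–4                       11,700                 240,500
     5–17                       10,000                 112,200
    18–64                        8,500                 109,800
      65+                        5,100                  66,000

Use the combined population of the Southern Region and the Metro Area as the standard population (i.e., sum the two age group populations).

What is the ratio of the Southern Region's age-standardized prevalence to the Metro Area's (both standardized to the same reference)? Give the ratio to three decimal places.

Combined standard total = 718,000; weights = 0.2148, 0.3513, 0.1702, 0.1648, 0.0990.
The Southern Region: 0.2148×9.6 + 0.3513×24.5 + 0.1702×94.9 + 0.1648×208.8 + 0.0990×220.4 = 83.0466 per 1,000.
The Metro Area: 0.2148×10.9 + 0.3513×18.1 + 0.1702×73.1 + 0.1648×185.2 + 0.0990×231.4 = 74.5684 per 1,000.
Ratio = 83.0466 ÷ 74.5684 = 1.11370.

1.114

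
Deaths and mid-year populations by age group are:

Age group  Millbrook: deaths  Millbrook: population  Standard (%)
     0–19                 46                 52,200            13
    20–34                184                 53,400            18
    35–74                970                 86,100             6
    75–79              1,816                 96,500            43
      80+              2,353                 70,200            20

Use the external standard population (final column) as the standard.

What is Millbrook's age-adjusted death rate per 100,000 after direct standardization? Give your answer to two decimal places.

1620.65

Age-specific rates per 100,000 for Millbrook: 88.12, 344.57, 1126.60, 1881.87, 3351.85.
Standard weights: 0.13, 0.18, 0.06, 0.43, 0.20.
Standardized rate: 0.1300×88.12 + 0.1800×344.57 + 0.0600×1126.60 + 0.4300×1881.87 + 0.2000×3351.85 = 1620.6467 per 100,000.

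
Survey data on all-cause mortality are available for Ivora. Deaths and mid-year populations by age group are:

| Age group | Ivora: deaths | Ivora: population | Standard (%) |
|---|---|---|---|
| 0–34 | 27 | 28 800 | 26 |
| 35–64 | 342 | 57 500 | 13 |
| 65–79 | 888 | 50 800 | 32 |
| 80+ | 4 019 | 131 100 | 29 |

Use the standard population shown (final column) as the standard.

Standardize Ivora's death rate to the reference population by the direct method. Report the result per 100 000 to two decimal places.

1550.09

Age-specific rates per 100 000 for Ivora: 93.75, 594.78, 1748.03, 3065.60.
Standard weights: 0.26, 0.13, 0.32, 0.29.
Standardized rate: 0.2600×93.75 + 0.1300×594.78 + 0.3200×1748.03 + 0.2900×3065.60 = 1550.0905 per 100 000.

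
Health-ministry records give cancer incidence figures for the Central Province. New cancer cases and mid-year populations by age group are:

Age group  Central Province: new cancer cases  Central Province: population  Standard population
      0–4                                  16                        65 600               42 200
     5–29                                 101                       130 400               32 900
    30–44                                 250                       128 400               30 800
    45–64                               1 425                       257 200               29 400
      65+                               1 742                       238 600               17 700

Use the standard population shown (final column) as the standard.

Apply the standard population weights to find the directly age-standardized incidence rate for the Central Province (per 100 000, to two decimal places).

253.50

Age-specific rates per 100 000 for the Central Province: 24.39, 77.45, 194.70, 554.04, 730.09.
Standard total = 153 000; weights = 0.2758, 0.2150, 0.2013, 0.1922, 0.1157.
Standardized rate: 0.2758×24.39 + 0.2150×77.45 + 0.2013×194.70 + 0.1922×554.04 + 0.1157×730.09 = 253.5026 per 100 000.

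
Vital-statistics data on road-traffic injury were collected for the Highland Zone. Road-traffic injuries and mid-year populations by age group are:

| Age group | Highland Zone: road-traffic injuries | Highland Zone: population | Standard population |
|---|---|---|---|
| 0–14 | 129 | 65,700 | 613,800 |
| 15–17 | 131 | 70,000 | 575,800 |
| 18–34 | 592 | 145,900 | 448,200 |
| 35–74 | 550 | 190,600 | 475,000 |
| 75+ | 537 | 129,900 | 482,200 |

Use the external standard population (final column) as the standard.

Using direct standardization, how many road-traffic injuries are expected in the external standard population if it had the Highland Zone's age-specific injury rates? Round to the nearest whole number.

7465

Age-specific rates per 100,000 for the Highland Zone: 196.35, 187.14, 405.76, 288.56, 413.39.
Expected road-traffic injuries = Σ (standard pop × age-specific rate ÷ 100,000)
= 613,800×196.35/100,000 + 575,800×187.14/100,000 + 448,200×405.76/100,000 + 475,000×288.56/100,000 + 482,200×413.39/100,000
= 1205.18 + 1077.57 + 1818.60 + 1370.67 + 1993.39 = 7465.41.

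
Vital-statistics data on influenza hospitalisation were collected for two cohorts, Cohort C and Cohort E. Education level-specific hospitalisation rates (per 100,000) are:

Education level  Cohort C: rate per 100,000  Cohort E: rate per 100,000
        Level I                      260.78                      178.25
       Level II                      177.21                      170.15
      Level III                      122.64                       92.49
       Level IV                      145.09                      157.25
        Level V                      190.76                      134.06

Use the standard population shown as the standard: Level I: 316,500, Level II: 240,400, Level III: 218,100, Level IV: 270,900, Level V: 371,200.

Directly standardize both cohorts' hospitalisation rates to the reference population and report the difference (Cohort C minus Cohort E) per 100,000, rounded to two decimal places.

Standard total = 1,417,100; weights = 0.2233, 0.1696, 0.1539, 0.1912, 0.2619.
Cohort C: 0.2233×260.78 + 0.1696×177.21 + 0.1539×122.64 + 0.1912×145.09 + 0.2619×190.76 = 184.8853 per 100,000.
Cohort E: 0.2233×178.25 + 0.1696×170.15 + 0.1539×92.49 + 0.1912×157.25 + 0.2619×134.06 = 148.0872 per 100,000.
Difference = 184.8853 − 148.0872 = 36.7981.

36.80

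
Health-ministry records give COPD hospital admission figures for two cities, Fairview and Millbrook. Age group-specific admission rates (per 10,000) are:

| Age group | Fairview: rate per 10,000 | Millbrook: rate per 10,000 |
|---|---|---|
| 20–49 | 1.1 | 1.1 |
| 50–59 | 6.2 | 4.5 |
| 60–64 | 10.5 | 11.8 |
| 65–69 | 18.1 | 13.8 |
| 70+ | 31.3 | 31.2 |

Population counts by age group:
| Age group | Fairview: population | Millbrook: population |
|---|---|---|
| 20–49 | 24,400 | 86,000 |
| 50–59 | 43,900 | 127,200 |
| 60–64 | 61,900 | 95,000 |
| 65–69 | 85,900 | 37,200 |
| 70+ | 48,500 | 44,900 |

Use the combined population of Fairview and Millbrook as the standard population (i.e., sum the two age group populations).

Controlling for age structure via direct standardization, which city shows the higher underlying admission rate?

Combined standard total = 654,900; weights = 0.1686, 0.2613, 0.2396, 0.1880, 0.1426.
Fairview: 0.1686×1.1 + 0.2613×6.2 + 0.2396×10.5 + 0.1880×18.1 + 0.1426×31.3 = 12.1870 per 10,000.
Millbrook: 0.1686×1.1 + 0.2613×4.5 + 0.2396×11.8 + 0.1880×13.8 + 0.1426×31.2 = 11.2317 per 10,000.

Fairview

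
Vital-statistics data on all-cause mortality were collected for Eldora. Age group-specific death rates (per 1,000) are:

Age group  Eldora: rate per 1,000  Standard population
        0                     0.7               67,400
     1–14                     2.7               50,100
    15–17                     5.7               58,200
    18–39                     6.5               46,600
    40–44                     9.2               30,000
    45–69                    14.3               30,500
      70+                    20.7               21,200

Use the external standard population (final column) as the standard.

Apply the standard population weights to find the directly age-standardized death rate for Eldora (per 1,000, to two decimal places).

6.47

Standard total = 304,000; weights = 0.2217, 0.1648, 0.1914, 0.1533, 0.0987, 0.1003, 0.0697.
Standardized rate: 0.2217×0.7 + 0.1648×2.7 + 0.1914×5.7 + 0.1533×6.5 + 0.0987×9.2 + 0.1003×14.3 + 0.0697×20.7 = 6.4739 per 1,000.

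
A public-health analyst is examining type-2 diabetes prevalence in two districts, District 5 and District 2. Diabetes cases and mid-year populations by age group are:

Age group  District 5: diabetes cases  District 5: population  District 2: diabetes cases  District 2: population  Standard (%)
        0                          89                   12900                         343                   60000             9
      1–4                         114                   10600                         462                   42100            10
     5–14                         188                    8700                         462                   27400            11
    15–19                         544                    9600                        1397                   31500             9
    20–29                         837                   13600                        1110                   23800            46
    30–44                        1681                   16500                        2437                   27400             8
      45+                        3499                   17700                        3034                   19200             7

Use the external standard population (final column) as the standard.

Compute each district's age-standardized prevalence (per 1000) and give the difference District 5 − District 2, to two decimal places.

12.38

Age-specific rates per 1000 for District 5: 6.899, 10.755, 21.609, 56.667, 61.544, 101.879, 197.684.
For District 2: 5.717, 10.974, 16.861, 44.349, 46.639, 88.942, 158.021.
Standard weights: 0.09, 0.10, 0.11, 0.09, 0.46, 0.08, 0.07.
District 5: 0.0900×6.899 + 0.1000×10.755 + 0.1100×21.609 + 0.0900×56.667 + 0.4600×61.544 + 0.0800×101.879 + 0.0700×197.684 = 59.4719 per 1000.
District 2: 0.0900×5.717 + 0.1000×10.974 + 0.1100×16.861 + 0.0900×44.349 + 0.4600×46.639 + 0.0800×88.942 + 0.0700×158.021 = 47.0886 per 1000.
Difference = 59.4719 − 47.0886 = 12.3832.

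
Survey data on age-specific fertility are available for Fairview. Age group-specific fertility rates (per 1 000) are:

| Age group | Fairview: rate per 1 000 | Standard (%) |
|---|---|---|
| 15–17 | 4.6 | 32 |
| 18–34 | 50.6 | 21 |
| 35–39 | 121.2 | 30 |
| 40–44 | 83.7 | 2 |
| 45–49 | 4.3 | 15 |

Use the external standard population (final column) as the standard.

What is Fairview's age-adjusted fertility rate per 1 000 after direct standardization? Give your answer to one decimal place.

50.8

Standard weights: 0.32, 0.21, 0.30, 0.02, 0.15.
Standardized rate: 0.3200×4.6 + 0.2100×50.6 + 0.3000×121.2 + 0.0200×83.7 + 0.1500×4.3 = 50.7770 per 1 000.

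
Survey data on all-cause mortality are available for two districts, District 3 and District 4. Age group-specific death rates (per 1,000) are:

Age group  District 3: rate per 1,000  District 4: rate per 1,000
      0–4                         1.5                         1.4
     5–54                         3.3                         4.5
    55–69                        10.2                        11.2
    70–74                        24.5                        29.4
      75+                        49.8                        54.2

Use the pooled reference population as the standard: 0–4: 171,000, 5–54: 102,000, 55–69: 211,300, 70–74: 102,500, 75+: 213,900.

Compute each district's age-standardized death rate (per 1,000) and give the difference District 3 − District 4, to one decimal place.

-2.2

Standard total = 800,700; weights = 0.2136, 0.1274, 0.2639, 0.1280, 0.2671.
District 3: 0.2136×1.5 + 0.1274×3.3 + 0.2639×10.2 + 0.1280×24.5 + 0.2671×49.8 = 19.8724 per 1,000.
District 4: 0.2136×1.4 + 0.1274×4.5 + 0.2639×11.2 + 0.1280×29.4 + 0.2671×54.2 = 22.0705 per 1,000.
Difference = 19.8724 − 22.0705 = -2.1981.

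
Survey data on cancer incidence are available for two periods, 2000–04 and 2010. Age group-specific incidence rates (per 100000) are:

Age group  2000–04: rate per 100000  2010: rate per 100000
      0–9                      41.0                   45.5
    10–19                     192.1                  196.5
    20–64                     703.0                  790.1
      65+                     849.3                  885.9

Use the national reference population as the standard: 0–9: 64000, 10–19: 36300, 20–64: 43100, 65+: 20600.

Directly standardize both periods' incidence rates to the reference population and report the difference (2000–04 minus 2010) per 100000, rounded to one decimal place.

-30.2

Standard total = 164000; weights = 0.3902, 0.2213, 0.2628, 0.1256.
2000–04: 0.3902×41.0 + 0.2213×192.1 + 0.2628×703.0 + 0.1256×849.3 = 349.9519 per 100000.
2010: 0.3902×45.5 + 0.2213×196.5 + 0.2628×790.1 + 0.1256×885.9 = 380.1695 per 100000.
Difference = 349.9519 − 380.1695 = -30.2176.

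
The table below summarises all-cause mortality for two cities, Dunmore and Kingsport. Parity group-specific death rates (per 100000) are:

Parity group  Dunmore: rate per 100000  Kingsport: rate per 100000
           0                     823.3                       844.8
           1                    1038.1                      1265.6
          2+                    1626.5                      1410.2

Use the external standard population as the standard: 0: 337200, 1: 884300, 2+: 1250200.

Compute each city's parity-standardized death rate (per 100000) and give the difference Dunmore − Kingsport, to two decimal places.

Standard total = 2471700; weights = 0.1364, 0.3578, 0.5058.
Dunmore: 0.1364×823.3 + 0.3578×1038.1 + 0.5058×1626.5 = 1306.4121 per 100000.
Kingsport: 0.1364×844.8 + 0.3578×1265.6 + 0.5058×1410.2 = 1281.3322 per 100000.
Difference = 1306.4121 − 1281.3322 = 25.0800.

25.08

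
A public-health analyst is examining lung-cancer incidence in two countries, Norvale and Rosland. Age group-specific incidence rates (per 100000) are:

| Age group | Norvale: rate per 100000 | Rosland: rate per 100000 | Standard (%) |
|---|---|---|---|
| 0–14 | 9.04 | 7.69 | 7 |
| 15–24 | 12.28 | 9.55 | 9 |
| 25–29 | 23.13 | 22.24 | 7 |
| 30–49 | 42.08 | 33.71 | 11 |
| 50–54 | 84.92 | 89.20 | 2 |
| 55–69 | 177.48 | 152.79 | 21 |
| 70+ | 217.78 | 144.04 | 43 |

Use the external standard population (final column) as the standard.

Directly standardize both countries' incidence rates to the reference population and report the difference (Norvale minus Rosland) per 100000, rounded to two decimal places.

38.13

Standard weights: 0.07, 0.09, 0.07, 0.11, 0.02, 0.21, 0.43.
Norvale: 0.0700×9.04 + 0.0900×12.28 + 0.0700×23.13 + 0.1100×42.08 + 0.0200×84.92 + 0.2100×177.48 + 0.4300×217.78 = 140.6005 per 100000.
Rosland: 0.0700×7.69 + 0.0900×9.55 + 0.0700×22.24 + 0.1100×33.71 + 0.0200×89.20 + 0.2100×152.79 + 0.4300×144.04 = 102.4698 per 100000.
Difference = 140.6005 − 102.4698 = 38.1307.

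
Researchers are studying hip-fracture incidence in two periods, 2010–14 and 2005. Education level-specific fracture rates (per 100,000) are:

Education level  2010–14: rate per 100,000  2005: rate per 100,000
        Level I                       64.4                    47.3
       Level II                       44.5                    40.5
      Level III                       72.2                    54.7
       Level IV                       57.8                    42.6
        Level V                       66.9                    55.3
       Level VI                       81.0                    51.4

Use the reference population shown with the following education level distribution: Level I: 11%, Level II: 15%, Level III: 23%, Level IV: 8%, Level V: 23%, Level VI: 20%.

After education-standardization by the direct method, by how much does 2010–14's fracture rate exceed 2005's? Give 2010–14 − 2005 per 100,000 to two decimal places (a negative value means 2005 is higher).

16.31

Standard weights: 0.11, 0.15, 0.23, 0.08, 0.23, 0.20.
2010–14: 0.1100×64.4 + 0.1500×44.5 + 0.2300×72.2 + 0.0800×57.8 + 0.2300×66.9 + 0.2000×81.0 = 66.5760 per 100,000.
2005: 0.1100×47.3 + 0.1500×40.5 + 0.2300×54.7 + 0.0800×42.6 + 0.2300×55.3 + 0.2000×51.4 = 50.2660 per 100,000.
Difference = 66.5760 − 50.2660 = 16.3100.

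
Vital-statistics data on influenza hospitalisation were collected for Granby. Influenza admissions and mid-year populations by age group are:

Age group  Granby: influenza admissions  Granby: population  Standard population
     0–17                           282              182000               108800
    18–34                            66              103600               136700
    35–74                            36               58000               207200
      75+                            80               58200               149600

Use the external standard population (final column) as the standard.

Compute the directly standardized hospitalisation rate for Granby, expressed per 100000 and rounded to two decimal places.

Age-specific rates per 100000 for Granby: 154.95, 63.71, 62.07, 137.46.
Standard total = 602300; weights = 0.1806, 0.2270, 0.3440, 0.2484.
Standardized rate: 0.1806×154.95 + 0.2270×63.71 + 0.3440×62.07 + 0.2484×137.46 = 97.9428 per 100000.

97.94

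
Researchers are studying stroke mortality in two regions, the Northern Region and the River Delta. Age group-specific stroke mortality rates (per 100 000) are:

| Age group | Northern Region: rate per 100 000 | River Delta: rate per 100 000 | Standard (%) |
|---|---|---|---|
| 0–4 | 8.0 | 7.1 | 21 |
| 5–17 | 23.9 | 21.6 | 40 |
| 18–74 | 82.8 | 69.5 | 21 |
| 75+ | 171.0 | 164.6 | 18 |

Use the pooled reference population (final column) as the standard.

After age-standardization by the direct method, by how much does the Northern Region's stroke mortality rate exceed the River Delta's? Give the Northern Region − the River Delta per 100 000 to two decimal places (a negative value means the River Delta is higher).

Standard weights: 0.21, 0.40, 0.21, 0.18.
The Northern Region: 0.2100×8.0 + 0.4000×23.9 + 0.2100×82.8 + 0.1800×171.0 = 59.4080 per 100 000.
The River Delta: 0.2100×7.1 + 0.4000×21.6 + 0.2100×69.5 + 0.1800×164.6 = 54.3540 per 100 000.
Difference = 59.4080 − 54.3540 = 5.0540.

5.05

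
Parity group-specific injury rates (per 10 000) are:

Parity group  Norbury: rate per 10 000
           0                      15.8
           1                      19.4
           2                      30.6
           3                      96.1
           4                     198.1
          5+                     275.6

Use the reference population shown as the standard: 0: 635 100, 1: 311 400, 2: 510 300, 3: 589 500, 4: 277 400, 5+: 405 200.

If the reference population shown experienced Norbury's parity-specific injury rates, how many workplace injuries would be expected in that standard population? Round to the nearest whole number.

Expected workplace injuries = Σ (standard pop × parity-specific rate ÷ 10 000)
= 635 100×15.8/10 000 + 311 400×19.4/10 000 + 510 300×30.6/10 000 + 589 500×96.1/10 000 + 277 400×198.1/10 000 + 405 200×275.6/10 000
= 1003.46 + 604.12 + 1561.52 + 5665.10 + 5495.29 + 11167.31 = 25496.79.

25497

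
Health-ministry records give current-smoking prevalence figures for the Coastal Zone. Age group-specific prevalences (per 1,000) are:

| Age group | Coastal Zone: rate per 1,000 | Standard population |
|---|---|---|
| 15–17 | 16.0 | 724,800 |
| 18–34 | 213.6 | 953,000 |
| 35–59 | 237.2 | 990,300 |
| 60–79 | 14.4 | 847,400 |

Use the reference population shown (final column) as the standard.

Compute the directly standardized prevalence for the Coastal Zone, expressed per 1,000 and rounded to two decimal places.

131.49

Standard total = 3,515,500; weights = 0.2062, 0.2711, 0.2817, 0.2410.
Standardized rate: 0.2062×16.0 + 0.2711×213.6 + 0.2817×237.2 + 0.2410×14.4 = 131.4918 per 1,000.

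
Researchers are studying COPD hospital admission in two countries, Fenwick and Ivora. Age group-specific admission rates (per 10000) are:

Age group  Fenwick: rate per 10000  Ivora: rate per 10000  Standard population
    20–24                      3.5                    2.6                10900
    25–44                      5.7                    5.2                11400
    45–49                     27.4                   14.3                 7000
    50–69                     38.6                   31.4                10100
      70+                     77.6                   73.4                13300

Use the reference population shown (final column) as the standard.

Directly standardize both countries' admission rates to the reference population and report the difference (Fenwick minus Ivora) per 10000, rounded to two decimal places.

Standard total = 52700; weights = 0.2068, 0.2163, 0.1328, 0.1917, 0.2524.
Fenwick: 0.2068×3.5 + 0.2163×5.7 + 0.1328×27.4 + 0.1917×38.6 + 0.2524×77.6 = 32.5782 per 10000.
Ivora: 0.2068×2.6 + 0.2163×5.2 + 0.1328×14.3 + 0.1917×31.4 + 0.2524×73.4 = 28.1040 per 10000.
Difference = 32.5782 − 28.1040 = 4.4742.

4.47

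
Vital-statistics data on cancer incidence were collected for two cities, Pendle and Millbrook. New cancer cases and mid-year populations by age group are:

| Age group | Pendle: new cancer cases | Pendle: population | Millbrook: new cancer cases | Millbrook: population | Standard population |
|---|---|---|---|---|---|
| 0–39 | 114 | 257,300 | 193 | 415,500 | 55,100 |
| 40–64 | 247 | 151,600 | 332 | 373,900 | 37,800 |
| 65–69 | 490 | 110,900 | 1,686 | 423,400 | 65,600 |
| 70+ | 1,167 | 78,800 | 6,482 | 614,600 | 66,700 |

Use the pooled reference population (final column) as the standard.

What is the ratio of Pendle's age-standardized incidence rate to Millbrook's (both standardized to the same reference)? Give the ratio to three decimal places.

Age-specific rates per 100,000 for Pendle: 44.31, 162.93, 441.84, 1480.96.
For Millbrook: 46.45, 88.79, 398.21, 1054.67.
Standard total = 225,200; weights = 0.2447, 0.1679, 0.2913, 0.2962.
Pendle: 0.2447×44.31 + 0.1679×162.93 + 0.2913×441.84 + 0.2962×1480.96 = 605.5283 per 100,000.
Millbrook: 0.2447×46.45 + 0.1679×88.79 + 0.2913×398.21 + 0.2962×1054.67 = 454.6382 per 100,000.
Ratio = 605.5283 ÷ 454.6382 = 1.33189.

1.332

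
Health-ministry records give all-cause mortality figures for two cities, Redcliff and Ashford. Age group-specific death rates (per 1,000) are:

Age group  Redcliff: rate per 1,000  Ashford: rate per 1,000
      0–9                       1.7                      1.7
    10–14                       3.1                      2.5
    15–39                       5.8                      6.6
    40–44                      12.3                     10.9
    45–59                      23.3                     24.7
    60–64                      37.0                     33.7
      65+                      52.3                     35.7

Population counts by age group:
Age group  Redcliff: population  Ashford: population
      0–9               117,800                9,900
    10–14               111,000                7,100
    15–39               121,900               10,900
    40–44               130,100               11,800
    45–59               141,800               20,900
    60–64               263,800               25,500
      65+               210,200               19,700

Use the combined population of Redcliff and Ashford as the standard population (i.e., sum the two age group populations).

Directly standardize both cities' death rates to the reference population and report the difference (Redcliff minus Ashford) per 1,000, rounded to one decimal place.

3.9

Combined standard total = 1,202,400; weights = 0.1062, 0.0982, 0.1104, 0.1180, 0.1353, 0.2406, 0.1912.
Redcliff: 0.1062×1.7 + 0.0982×3.1 + 0.1104×5.8 + 0.1180×12.3 + 0.1353×23.3 + 0.2406×37.0 + 0.1912×52.3 = 24.6321 per 1,000.
Ashford: 0.1062×1.7 + 0.0982×2.5 + 0.1104×6.6 + 0.1180×10.9 + 0.1353×24.7 + 0.2406×33.7 + 0.1912×35.7 = 20.7178 per 1,000.
Difference = 24.6321 − 20.7178 = 3.9143.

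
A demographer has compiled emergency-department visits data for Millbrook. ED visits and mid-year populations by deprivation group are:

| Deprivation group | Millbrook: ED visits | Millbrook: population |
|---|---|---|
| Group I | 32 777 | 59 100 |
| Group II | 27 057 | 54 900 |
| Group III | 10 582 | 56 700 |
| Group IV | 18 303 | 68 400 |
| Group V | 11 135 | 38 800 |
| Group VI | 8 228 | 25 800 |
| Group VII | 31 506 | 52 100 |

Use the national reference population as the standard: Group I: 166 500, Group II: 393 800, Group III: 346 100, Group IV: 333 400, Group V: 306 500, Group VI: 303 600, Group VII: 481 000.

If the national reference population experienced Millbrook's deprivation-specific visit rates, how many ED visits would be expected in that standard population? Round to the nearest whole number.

Deprivation-specific rates per 1 000 for Millbrook: 554.602, 492.842, 186.631, 267.588, 286.985, 318.915, 604.722.
Expected ED visits = Σ (standard pop × deprivation-specific rate ÷ 1 000)
= 166 500×554.602/1 000 + 393 800×492.842/1 000 + 346 100×186.631/1 000 + 333 400×267.588/1 000 + 306 500×286.985/1 000 + 303 600×318.915/1 000 + 481 000×604.722/1 000
= 92341.29 + 194080.99 + 64593.13 + 89213.75 + 87960.76 + 96822.51 + 290871.13 = 915883.56.

915884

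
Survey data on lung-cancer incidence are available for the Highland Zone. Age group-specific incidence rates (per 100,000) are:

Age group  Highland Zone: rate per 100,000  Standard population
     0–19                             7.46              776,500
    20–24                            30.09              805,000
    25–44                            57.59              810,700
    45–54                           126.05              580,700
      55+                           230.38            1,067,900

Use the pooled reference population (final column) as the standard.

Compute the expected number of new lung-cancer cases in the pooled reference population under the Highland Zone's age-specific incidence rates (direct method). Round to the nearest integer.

Expected new lung-cancer cases = Σ (standard pop × age-specific rate ÷ 100,000)
= 776,500×7.46/100,000 + 805,000×30.09/100,000 + 810,700×57.59/100,000 + 580,700×126.05/100,000 + 1,067,900×230.38/100,000
= 57.93 + 242.22 + 466.88 + 731.97 + 2460.23 = 3959.23.

3959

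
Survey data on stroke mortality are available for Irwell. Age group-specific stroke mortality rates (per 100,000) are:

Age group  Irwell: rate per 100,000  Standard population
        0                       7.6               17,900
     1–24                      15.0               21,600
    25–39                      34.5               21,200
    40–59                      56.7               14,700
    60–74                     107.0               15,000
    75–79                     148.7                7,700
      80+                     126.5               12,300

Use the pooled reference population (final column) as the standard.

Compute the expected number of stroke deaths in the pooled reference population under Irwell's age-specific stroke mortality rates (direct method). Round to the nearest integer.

Expected stroke deaths = Σ (standard pop × age-specific rate ÷ 100,000)
= 17,900×7.6/100,000 + 21,600×15.0/100,000 + 21,200×34.5/100,000 + 14,700×56.7/100,000 + 15,000×107.0/100,000 + 7,700×148.7/100,000 + 12,300×126.5/100,000
= 1.36 + 3.24 + 7.31 + 8.33 + 16.05 + 11.45 + 15.56 = 63.31.

63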